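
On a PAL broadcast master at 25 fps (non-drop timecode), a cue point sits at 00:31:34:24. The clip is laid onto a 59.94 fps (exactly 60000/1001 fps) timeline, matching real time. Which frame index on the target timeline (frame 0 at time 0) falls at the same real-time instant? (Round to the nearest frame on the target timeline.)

frame 113584

Source frame index: (0×3600 + 31×60 + 34) × 25 + 24 = 47374.
Real time: 47374 / (25) = 47374/25 s.
Target frame: (47374/25) × (60000/1001) = 113697600/1001 ≈ 113584.016 → 113584.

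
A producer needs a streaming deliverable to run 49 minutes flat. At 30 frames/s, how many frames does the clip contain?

49 min = 2940 s.
Frames = 2940 × 30 = 88200.

88200 frames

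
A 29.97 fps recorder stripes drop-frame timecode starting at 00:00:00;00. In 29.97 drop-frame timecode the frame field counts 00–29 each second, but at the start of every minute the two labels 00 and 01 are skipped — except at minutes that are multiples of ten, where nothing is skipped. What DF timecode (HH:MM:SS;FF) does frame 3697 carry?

Ten DF minutes hold 17982 frames, so frame 3697 lies in block 0 (frames 0–17981) with 3697 frames into that block.
The block's first minute is 1800 frames and the rest 1798 each; 3697 frames reaches minute 2, so 0 × 18 + 2 × 2 = 4 labels have been skipped so far.
Adding those back, label number 3697 + 4 = 3701 at 30 labels/s is 123 s + 11 f = 0 h 2 min 3 s frame 11, i.e. 00:02:03;11.

00:02:03;11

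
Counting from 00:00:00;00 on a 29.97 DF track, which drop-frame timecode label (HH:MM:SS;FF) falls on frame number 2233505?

Each 10-minute DF block holds 10 × 60 × 30 − 9 × 2 = 17982 frames. 2233505 ÷ 17982 → 124 full blocks, remainder 3737.
Within the partial block the first minute is 1800 frames and each further minute 1798, so 2 further minute boundaries passed. Total skipped labels = 18 × 124 + 2 × 2 = 2236.
Non-drop label index = 2233505 + 2236 = 2235741; at 30 labels/s that is 20:42:04:21, i.e. DF 20:42:04;21.

20:42:04;21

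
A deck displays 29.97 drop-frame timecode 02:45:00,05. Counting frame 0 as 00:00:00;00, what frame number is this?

296707

As if non-drop at 30 labels/s: (2 × 3600 + 45 × 60 + 0) × 30 + 5 = 297005.
Minute boundaries passed: 165; those not divisible by 10: 165 − 16 = 149; dropped labels = 2 × 149 = 298.
Actual frame index = 297005 − 298 = 296707.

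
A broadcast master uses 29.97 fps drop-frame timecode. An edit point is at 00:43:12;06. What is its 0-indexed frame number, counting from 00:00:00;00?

77688

Complete 10-minute blocks: 4, each 17982 frames → 71928.
Remaining 3 whole minutes in the current block: 1800 + 2 × 1798 = 5396 frames.
Within the current minute: 12 × 30 + 6 − 2 = 364 (labels ;00/;01 skipped at this minute). Total = 71928 + 5396 + 364 = 77688.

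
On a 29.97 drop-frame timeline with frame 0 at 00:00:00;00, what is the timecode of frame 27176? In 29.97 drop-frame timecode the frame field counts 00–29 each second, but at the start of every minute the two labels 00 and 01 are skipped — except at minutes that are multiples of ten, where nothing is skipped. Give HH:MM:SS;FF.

Ten DF minutes hold 17982 frames, so frame 27176 lies in block 1 (frames 17982–35963) with 9194 frames into that block.
The block's first minute is 1800 frames and the rest 1798 each; 9194 frames reaches minute 5, so 1 × 18 + 5 × 2 = 28 labels have been skipped so far.
Adding those back, label number 27176 + 28 = 27204 at 30 labels/s is 906 s + 24 f = 0 h 15 min 6 s frame 24, i.e. 00:15:06;24.

00:15:06;24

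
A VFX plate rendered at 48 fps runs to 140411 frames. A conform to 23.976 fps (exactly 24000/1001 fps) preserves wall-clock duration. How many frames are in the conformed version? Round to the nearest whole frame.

Frames at target rate = 140411 × (24000/1001) / (48) = 70205500/1001 ≈ 70135.365.
Nearest whole frame: 70135.

70135 frames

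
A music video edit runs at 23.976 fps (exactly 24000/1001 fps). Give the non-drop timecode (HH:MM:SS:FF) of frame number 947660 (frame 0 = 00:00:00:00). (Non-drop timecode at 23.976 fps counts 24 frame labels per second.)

10:58:05:20

947660 ÷ 24 = 39485 full seconds, remainder 20 frames.
39485 s = 10 h 58 min 5 s.
Timecode: 10:58:05:20.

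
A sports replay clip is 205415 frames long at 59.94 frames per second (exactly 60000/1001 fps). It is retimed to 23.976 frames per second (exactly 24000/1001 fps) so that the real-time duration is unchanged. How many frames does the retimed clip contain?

82166 frames

Target frames = source frames × (target rate / source rate) = 205415 × (24000/1001)/(60000/1001) = 205415 × 2/5 = 82166.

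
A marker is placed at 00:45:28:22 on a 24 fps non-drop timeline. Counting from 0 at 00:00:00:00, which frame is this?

Total seconds to the label: (0 × 3600 + 45 × 60 + 28) = 2728.
Frame index = 2728 × 24 + 22 = 65494.

frame 65494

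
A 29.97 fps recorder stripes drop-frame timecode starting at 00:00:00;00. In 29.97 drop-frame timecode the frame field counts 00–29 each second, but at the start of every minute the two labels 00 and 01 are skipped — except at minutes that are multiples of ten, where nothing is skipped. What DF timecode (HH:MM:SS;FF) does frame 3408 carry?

Ten DF minutes hold 17982 frames, so frame 3408 lies in block 0 (frames 0–17981) with 3408 frames into that block.
The block's first minute is 1800 frames and the rest 1798 each; 3408 frames reaches minute 1, so 0 × 18 + 1 × 2 = 2 labels have been skipped so far.
Adding those back, label number 3408 + 2 = 3410 at 30 labels/s is 113 s + 20 f = 0 h 1 min 53 s frame 20, i.e. 00:01:53;20.

00:01:53;20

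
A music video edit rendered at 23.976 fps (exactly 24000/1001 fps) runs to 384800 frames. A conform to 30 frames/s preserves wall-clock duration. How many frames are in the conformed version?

Target frames = source frames × (target rate / source rate) = 384800 × (30)/(24000/1001) = 384800 × 1001/800 = 481481.

481481 frames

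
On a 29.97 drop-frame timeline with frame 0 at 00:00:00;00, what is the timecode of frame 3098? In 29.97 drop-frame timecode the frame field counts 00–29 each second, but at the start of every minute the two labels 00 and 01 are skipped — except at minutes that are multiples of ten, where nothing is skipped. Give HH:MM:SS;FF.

00:01:43;10

Each 10-minute DF block holds 10 × 60 × 30 − 9 × 2 = 17982 frames. 3098 ÷ 17982 → 0 full blocks, remainder 3098.
Within the partial block the first minute is 1800 frames and each further minute 1798, so 1 further minute boundary passed. Total skipped labels = 18 × 0 + 2 × 1 = 2.
Non-drop label index = 3098 + 2 = 3100; at 30 labels/s that is 00:01:43:10, i.e. DF 00:01:43;10.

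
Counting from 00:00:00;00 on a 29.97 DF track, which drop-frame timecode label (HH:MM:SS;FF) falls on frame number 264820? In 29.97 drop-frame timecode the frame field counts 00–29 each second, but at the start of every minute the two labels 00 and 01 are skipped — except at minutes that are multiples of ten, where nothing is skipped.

Ten DF minutes hold 17982 frames, so frame 264820 lies in block 14 (frames 251748–269729) with 13072 frames into that block.
The block's first minute is 1800 frames and the rest 1798 each; 13072 frames reaches minute 7, so 14 × 18 + 7 × 2 = 266 labels have been skipped so far.
Adding those back, label number 264820 + 266 = 265086 at 30 labels/s is 8836 s + 6 f = 2 h 27 min 16 s frame 6, i.e. 02:27:16;06.

02:27:16;06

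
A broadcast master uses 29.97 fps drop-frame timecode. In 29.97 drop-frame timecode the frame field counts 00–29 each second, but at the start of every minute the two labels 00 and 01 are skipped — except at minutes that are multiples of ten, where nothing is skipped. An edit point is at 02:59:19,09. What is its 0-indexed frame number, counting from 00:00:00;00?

Complete 10-minute blocks: 17, each 17982 frames → 305694.
Remaining 9 whole minutes in the current block: 1800 + 8 × 1798 = 16184 frames.
Within the current minute: 19 × 30 + 9 − 2 = 577 (labels ;00/;01 skipped at this minute). Total = 305694 + 16184 + 577 = 322455.

322455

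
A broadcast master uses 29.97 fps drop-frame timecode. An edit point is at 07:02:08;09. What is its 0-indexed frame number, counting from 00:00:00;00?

As if non-drop at 30 labels/s: (7 × 3600 + 2 × 60 + 8) × 30 + 9 = 759849.
Minute boundaries passed: 422; those not divisible by 10: 422 − 42 = 380; dropped labels = 2 × 380 = 760.
Actual frame index = 759849 − 760 = 759089.

759089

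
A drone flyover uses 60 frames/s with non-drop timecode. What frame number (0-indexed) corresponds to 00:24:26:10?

frame 87970

Total seconds to the label: (0 × 3600 + 24 × 60 + 26) = 1466.
Frame index = 1466 × 60 + 10 = 87970.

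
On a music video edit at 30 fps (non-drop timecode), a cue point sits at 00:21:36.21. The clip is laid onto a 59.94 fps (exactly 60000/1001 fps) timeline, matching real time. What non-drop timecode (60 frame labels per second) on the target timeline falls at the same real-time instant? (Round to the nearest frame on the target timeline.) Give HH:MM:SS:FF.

00:21:35:24

Source frame index: (0×3600 + 21×60 + 36) × 30 + 21 = 38901.
Real time: 38901 / (30) = 12967/10 s.
Target frame: (12967/10) × (60000/1001) = 77802000/1001 ≈ 77724.276 → 77724.
At 60 labels/s: frame 77724 → 00:21:35:24.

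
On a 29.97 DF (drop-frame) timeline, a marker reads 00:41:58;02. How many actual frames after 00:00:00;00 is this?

75468

As if non-drop at 30 labels/s: (0 × 3600 + 41 × 60 + 58) × 30 + 2 = 75542.
Minute boundaries passed: 41; those not divisible by 10: 41 − 4 = 37; dropped labels = 2 × 37 = 74.
Actual frame index = 75542 − 74 = 75468.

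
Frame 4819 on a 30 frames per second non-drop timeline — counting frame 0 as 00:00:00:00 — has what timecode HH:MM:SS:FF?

4819 ÷ 30 = 160 full seconds, remainder 19 frames.
160 s = 0 h 2 min 40 s.
Timecode: 00:02:40:19.

00:02:40:19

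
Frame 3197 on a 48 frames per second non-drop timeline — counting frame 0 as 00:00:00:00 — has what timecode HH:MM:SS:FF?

00:01:06:29

3197 ÷ 48 = 66 full seconds, remainder 29 frames.
66 s = 0 h 1 min 6 s.
Timecode: 00:01:06:29.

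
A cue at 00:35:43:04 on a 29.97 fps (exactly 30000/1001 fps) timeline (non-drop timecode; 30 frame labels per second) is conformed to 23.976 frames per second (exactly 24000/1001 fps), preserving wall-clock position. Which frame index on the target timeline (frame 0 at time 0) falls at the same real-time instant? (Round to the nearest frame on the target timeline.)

frame 51435

Source frame index: (0×3600 + 35×60 + 43) × 30 + 4 = 64294.
Real time: 64294 / (30000/1001) = 32179147/15000 s.
Target frame: (32179147/15000) × (24000/1001) = 257176/5 ≈ 51435.200 → 51435.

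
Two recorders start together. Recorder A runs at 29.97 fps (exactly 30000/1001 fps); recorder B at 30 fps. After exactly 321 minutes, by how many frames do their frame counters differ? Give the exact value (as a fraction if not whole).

321 min = 19260 s.
A emits 30000/1001 × 19260 = 577800000/1001 frames; B emits 30 × 19260 = 577800.
Difference = 577800/1001 frames (≈ 577.2228); B is ahead of A.

577800/1001 frames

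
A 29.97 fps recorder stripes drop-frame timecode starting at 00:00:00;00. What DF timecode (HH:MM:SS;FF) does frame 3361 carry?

00:01:52;03

Ten DF minutes hold 17982 frames, so frame 3361 lies in block 0 (frames 0–17981) with 3361 frames into that block.
The block's first minute is 1800 frames and the rest 1798 each; 3361 frames reaches minute 1, so 0 × 18 + 1 × 2 = 2 labels have been skipped so far.
Adding those back, label number 3361 + 2 = 3363 at 30 labels/s is 112 s + 3 f = 0 h 1 min 52 s frame 3, i.e. 00:01:52;03.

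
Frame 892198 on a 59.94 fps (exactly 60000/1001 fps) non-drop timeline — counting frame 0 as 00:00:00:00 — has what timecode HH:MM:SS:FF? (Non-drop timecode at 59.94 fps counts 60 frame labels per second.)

04:07:49:58

892198 ÷ 60 = 14869 full seconds, remainder 58 frames.
14869 s = 4 h 7 min 49 s.
Timecode: 04:07:49:58.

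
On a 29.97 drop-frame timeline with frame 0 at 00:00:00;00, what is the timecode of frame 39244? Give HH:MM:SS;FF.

Each 10-minute DF block holds 10 × 60 × 30 − 9 × 2 = 17982 frames. 39244 ÷ 17982 → 2 full blocks, remainder 3280.
Within the partial block the first minute is 1800 frames and each further minute 1798, so 1 further minute boundary passed. Total skipped labels = 18 × 2 + 2 × 1 = 38.
Non-drop label index = 39244 + 38 = 39282; at 30 labels/s that is 00:21:49:12, i.e. DF 00:21:49;12.

00:21:49;12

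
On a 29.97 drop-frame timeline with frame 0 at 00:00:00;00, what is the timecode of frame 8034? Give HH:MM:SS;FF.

Ten DF minutes hold 17982 frames, so frame 8034 lies in block 0 (frames 0–17981) with 8034 frames into that block.
The block's first minute is 1800 frames and the rest 1798 each; 8034 frames reaches minute 4, so 0 × 18 + 4 × 2 = 8 labels have been skipped so far.
Adding those back, label number 8034 + 8 = 8042 at 30 labels/s is 268 s + 2 f = 0 h 4 min 28 s frame 2, i.e. 00:04:28;02.

00:04:28;02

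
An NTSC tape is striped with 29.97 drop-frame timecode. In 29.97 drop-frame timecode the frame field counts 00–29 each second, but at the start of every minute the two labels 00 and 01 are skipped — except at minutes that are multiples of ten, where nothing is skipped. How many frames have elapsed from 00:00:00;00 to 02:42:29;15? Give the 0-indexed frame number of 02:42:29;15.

292193

Complete 10-minute blocks: 16, each 17982 frames → 287712.
Remaining 2 whole minutes in the current block: 1800 + 1 × 1798 = 3598 frames.
Within the current minute: 29 × 30 + 15 − 2 = 883 (labels ;00/;01 skipped at this minute). Total = 287712 + 3598 + 883 = 292193.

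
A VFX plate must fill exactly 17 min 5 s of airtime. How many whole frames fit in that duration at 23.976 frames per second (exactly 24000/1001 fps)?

17 min 5 s = 1025 s.
Frames = 1025 × 24000/1001 = 24600000/1001 ≈ 24575.4246.
Complete frames: 24575.

24575 frames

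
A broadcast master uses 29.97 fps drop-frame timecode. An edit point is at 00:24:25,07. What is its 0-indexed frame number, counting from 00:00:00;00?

43913

As if non-drop at 30 labels/s: (0 × 3600 + 24 × 60 + 25) × 30 + 7 = 43957.
Minute boundaries passed: 24; those not divisible by 10: 24 − 2 = 22; dropped labels = 2 × 22 = 44.
Actual frame index = 43957 − 44 = 43913.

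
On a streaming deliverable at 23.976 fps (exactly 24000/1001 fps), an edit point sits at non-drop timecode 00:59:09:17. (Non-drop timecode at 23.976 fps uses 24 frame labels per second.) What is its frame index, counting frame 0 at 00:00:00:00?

frame 85193

Total seconds to the label: (0 × 3600 + 59 × 60 + 9) = 3549.
Frame index = 3549 × 24 + 17 = 85193.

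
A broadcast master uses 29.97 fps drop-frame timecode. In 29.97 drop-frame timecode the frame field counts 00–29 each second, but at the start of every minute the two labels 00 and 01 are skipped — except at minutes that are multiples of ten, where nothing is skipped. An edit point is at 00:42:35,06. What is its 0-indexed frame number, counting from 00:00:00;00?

76580

Complete 10-minute blocks: 4, each 17982 frames → 71928.
Remaining 2 whole minutes in the current block: 1800 + 1 × 1798 = 3598 frames.
Within the current minute: 35 × 30 + 6 − 2 = 1054 (labels ;00/;01 skipped at this minute). Total = 71928 + 3598 + 1054 = 76580.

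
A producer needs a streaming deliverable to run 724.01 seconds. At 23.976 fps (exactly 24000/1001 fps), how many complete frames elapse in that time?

Frames = 724.01 × 24000/1001 = 2482320/143 ≈ 17358.8811.
Complete frames: 17358.

17358 frames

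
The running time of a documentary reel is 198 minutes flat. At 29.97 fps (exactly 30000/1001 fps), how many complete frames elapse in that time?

198 min = 11880 s.
Frames = 11880 × 30000/1001 = 32400000/91 ≈ 356043.9560.
Complete frames: 356043.

356043 frames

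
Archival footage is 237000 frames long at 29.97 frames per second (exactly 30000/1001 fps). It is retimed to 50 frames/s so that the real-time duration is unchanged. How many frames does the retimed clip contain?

Target frames = source frames × (target rate / source rate) = 237000 × (50)/(30000/1001) = 237000 × 1001/600 = 395395.

395395 frames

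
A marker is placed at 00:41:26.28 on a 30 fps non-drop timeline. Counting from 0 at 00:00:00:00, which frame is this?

frame 74608

Total seconds to the label: (0 × 3600 + 41 × 60 + 26) = 2486.
Frame index = 2486 × 30 + 28 = 74608.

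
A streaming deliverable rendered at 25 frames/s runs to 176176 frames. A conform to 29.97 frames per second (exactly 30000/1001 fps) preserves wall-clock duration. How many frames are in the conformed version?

Target frames = source frames × (target rate / source rate) = 176176 × (30000/1001)/(25) = 176176 × 1200/1001 = 211200.

211200 frames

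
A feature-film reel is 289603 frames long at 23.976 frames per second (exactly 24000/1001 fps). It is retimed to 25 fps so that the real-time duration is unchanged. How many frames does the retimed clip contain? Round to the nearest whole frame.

Frames at target rate = 289603 × (25) / (24000/1001) = 289892603/960 ≈ 301971.461.
Nearest whole frame: 301971.

301971 frames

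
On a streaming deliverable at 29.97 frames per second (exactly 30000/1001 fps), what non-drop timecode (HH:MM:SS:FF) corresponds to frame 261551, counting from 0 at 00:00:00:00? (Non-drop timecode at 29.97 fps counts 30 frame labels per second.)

261551 ÷ 30 = 8718 full seconds, remainder 11 frames.
8718 s = 2 h 25 min 18 s.
Timecode: 02:25:18:11.

02:25:18:11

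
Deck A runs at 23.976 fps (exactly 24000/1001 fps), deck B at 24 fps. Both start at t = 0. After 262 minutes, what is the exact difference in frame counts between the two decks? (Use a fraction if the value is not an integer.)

377280/1001 frames

262 min = 15720 s.
A emits 24000/1001 × 15720 = 377280000/1001 frames; B emits 24 × 15720 = 377280.
Difference = 377280/1001 frames (≈ 376.9031); B is ahead of A.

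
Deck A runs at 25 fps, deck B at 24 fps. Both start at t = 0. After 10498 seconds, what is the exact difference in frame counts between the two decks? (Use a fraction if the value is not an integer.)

10498 frames

A emits 25 × 10498 = 262450 frames; B emits 24 × 10498 = 251952.
Difference = 10498 frames; B is behind A.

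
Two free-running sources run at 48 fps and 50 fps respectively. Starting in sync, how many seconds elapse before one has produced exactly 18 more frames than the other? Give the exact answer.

The gap grows by |50 − 48| = 2 frames per second.
Time for a 18-frame gap: 18 ÷ (2) = 9 s.

9 seconds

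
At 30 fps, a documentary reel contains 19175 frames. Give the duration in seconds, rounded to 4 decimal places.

639.1667 seconds

Running time = 19175 × 1/30 = 3835/6 s ≈ 639.1667 s.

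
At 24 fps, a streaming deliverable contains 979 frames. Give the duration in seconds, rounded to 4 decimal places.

Running time = 979 × 1/24 = 979/24 s ≈ 40.7917 s.

40.7917 seconds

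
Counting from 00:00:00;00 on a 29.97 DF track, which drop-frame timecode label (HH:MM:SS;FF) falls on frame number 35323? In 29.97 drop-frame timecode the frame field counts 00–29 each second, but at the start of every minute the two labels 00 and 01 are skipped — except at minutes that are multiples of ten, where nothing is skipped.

Each 10-minute DF block holds 10 × 60 × 30 − 9 × 2 = 17982 frames. 35323 ÷ 17982 → 1 full block, remainder 17341.
Within the partial block the first minute is 1800 frames and each further minute 1798, so 9 further minute boundaries passed. Total skipped labels = 18 × 1 + 2 × 9 = 36.
Non-drop label index = 35323 + 36 = 35359; at 30 labels/s that is 00:19:38:19, i.e. DF 00:19:38;19.

00:19:38;19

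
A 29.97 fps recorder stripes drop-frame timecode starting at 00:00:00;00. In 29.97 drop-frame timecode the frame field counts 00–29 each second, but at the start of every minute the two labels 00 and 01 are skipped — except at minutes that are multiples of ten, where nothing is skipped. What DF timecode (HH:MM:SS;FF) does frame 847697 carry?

07:51:24;25

Each 10-minute DF block holds 10 × 60 × 30 − 9 × 2 = 17982 frames. 847697 ÷ 17982 → 47 full blocks, remainder 2543.
Within the partial block the first minute is 1800 frames and each further minute 1798, so 1 further minute boundary passed. Total skipped labels = 18 × 47 + 2 × 1 = 848.
Non-drop label index = 847697 + 848 = 848545; at 30 labels/s that is 07:51:24:25, i.e. DF 07:51:24;25.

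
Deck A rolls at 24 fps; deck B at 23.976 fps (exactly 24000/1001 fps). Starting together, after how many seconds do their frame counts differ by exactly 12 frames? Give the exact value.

The gap grows by |24000/1001 − 24| = 24/1001 frames per second.
Time for a 12-frame gap: 12 ÷ (24/1001) = 500.5 s.

500.5 seconds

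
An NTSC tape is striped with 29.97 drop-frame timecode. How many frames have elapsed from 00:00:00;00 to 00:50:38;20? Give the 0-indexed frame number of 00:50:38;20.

Complete 10-minute blocks: 5, each 17982 frames → 89910.
Remaining 0 whole minutes in the current block: 0 frames.
Within the current minute: 38 × 30 + 20 = 1160. Total = 89910 + 0 + 1160 = 91070.

91070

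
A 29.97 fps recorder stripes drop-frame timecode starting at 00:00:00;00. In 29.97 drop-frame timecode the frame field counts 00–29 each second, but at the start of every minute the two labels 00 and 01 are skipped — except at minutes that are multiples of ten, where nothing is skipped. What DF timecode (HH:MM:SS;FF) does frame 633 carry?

00:00:21;03

Ten DF minutes hold 17982 frames, so frame 633 lies in block 0 (frames 0–17981) with 633 frames into that block.
The block's first minute is 1800 frames and the rest 1798 each; 633 frames reaches minute 0, so 0 × 18 + 0 × 2 = 0 labels have been skipped so far.
Adding those back, label number 633 + 0 = 633 at 30 labels/s is 21 s + 3 f = 0 h 0 min 21 s frame 3, i.e. 00:00:21;03.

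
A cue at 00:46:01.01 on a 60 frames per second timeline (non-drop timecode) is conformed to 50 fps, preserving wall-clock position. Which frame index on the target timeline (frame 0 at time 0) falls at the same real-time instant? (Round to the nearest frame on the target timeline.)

frame 138051

Source frame index: (0×3600 + 46×60 + 1) × 60 + 1 = 165661.
Real time: 165661 / (60) = 165661/60 s.
Target frame: (165661/60) × (50) = 828305/6 ≈ 138050.833 → 138051.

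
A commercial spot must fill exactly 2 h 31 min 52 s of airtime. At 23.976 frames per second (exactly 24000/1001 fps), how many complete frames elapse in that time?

2 h 31 min 52 s = 9112 s.
Frames = 9112 × 24000/1001 = 218688000/1001 ≈ 218469.5305.
Complete frames: 218469.

218469 frames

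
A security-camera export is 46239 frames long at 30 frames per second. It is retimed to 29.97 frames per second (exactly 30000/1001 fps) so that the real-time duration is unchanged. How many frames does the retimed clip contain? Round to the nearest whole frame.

46193 frames

Frames at target rate = 46239 × (30000/1001) / (30) = 46239000/1001 ≈ 46192.807.
Nearest whole frame: 46193.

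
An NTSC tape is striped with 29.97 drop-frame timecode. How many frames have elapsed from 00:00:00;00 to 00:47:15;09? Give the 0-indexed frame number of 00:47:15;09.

As if non-drop at 30 labels/s: (0 × 3600 + 47 × 60 + 15) × 30 + 9 = 85059.
Minute boundaries passed: 47; those not divisible by 10: 47 − 4 = 43; dropped labels = 2 × 43 = 86.
Actual frame index = 85059 − 86 = 84973.

84973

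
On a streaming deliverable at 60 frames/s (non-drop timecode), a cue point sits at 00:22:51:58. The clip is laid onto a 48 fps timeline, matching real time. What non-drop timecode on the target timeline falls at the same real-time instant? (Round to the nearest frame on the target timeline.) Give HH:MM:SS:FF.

Source frame index: (0×3600 + 22×60 + 51) × 60 + 58 = 82318.
Real time: 82318 / (60) = 41159/30 s.
Target frame: (41159/30) × (48) = 329272/5 ≈ 65854.400 → 65854.
At 48 labels/s: frame 65854 → 00:22:51:46.

00:22:51:46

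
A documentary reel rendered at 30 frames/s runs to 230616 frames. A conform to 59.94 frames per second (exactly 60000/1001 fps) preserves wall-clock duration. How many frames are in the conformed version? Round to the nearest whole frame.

Frames at target rate = 230616 × (60000/1001) / (30) = 461232000/1001 ≈ 460771.229.
Nearest whole frame: 460771.

460771 frames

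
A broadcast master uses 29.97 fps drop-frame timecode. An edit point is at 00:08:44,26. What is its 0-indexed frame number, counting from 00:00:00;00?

15730

Complete 10-minute blocks: 0, each 17982 frames → 0.
Remaining 8 whole minutes in the current block: 1800 + 7 × 1798 = 14386 frames.
Within the current minute: 44 × 30 + 26 − 2 = 1344 (labels ;00/;01 skipped at this minute). Total = 0 + 14386 + 1344 = 15730.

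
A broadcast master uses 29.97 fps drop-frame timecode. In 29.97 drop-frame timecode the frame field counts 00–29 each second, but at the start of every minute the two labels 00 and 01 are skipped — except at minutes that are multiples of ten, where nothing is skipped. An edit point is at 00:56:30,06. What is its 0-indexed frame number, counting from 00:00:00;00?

101604

As if non-drop at 30 labels/s: (0 × 3600 + 56 × 60 + 30) × 30 + 6 = 101706.
Minute boundaries passed: 56; those not divisible by 10: 56 − 5 = 51; dropped labels = 2 × 51 = 102.
Actual frame index = 101706 − 102 = 101604.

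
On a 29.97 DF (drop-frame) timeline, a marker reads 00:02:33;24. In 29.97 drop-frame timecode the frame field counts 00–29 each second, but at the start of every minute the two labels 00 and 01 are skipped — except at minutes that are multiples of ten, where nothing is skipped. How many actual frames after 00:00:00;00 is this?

4610

Complete 10-minute blocks: 0, each 17982 frames → 0.
Remaining 2 whole minutes in the current block: 1800 + 1 × 1798 = 3598 frames.
Within the current minute: 33 × 30 + 24 − 2 = 1012 (labels ;00/;01 skipped at this minute). Total = 0 + 3598 + 1012 = 4610.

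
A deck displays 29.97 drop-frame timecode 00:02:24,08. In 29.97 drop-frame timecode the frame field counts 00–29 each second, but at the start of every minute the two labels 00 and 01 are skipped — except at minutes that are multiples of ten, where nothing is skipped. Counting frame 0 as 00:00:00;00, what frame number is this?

4324

As if non-drop at 30 labels/s: (0 × 3600 + 2 × 60 + 24) × 30 + 8 = 4328.
Minute boundaries passed: 2; those not divisible by 10: 2 − 0 = 2; dropped labels = 2 × 2 = 4.
Actual frame index = 4328 − 4 = 4324.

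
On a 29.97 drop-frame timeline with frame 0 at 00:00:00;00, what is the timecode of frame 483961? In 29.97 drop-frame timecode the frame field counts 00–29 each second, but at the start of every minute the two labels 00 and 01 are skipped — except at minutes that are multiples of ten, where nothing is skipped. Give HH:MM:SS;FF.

04:29:08;07

Ten DF minutes hold 17982 frames, so frame 483961 lies in block 26 (frames 467532–485513) with 16429 frames into that block.
The block's first minute is 1800 frames and the rest 1798 each; 16429 frames reaches minute 9, so 26 × 18 + 9 × 2 = 486 labels have been skipped so far.
Adding those back, label number 483961 + 486 = 484447 at 30 labels/s is 16148 s + 7 f = 4 h 29 min 8 s frame 7, i.e. 04:29:08;07.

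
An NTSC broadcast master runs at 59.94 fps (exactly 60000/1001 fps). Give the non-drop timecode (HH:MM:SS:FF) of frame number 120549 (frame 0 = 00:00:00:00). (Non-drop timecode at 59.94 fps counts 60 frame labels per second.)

00:33:29:09

120549 ÷ 60 = 2009 full seconds, remainder 9 frames.
2009 s = 0 h 33 min 29 s.
Timecode: 00:33:29:09.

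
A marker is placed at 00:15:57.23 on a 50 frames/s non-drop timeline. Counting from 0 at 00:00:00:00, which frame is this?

Total seconds to the label: (0 × 3600 + 15 × 60 + 57) = 957.
Frame index = 957 × 50 + 23 = 47873.

47873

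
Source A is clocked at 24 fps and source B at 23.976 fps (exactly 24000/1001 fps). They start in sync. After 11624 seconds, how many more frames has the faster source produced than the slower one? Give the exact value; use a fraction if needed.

A emits 24 × 11624 = 278976 frames; B emits 24000/1001 × 11624 = 278976000/1001.
Difference = 278976/1001 frames (≈ 278.6973); B is behind A.

278976/1001 frames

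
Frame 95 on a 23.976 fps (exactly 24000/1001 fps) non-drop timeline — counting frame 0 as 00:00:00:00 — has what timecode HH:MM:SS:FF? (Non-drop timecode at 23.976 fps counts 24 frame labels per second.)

95 ÷ 24 = 3 full seconds, remainder 23 frames.
3 s = 0 h 0 min 3 s.
Timecode: 00:00:03:23.

00:00:03:23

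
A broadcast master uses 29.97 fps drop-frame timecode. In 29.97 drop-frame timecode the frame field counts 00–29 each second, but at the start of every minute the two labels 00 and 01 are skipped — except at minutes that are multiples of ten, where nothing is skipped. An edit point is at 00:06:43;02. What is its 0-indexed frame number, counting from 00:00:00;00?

12080

As if non-drop at 30 labels/s: (0 × 3600 + 6 × 60 + 43) × 30 + 2 = 12092.
Minute boundaries passed: 6; those not divisible by 10: 6 − 0 = 6; dropped labels = 2 × 6 = 12.
Actual frame index = 12092 − 12 = 12080.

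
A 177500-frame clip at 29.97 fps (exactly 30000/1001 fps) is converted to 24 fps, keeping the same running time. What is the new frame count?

142142 frames

Target frames = source frames × (target rate / source rate) = 177500 × (24)/(30000/1001) = 177500 × 1001/1250 = 142142.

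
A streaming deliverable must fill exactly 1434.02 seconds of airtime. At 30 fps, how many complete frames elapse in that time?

43020 frames

Frames = 1434.02 × 30 = 215103/5 ≈ 43020.6000.
Complete frames: 43020.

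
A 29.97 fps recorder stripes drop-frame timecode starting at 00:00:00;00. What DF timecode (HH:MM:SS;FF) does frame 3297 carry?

00:01:49;29

Each 10-minute DF block holds 10 × 60 × 30 − 9 × 2 = 17982 frames. 3297 ÷ 17982 → 0 full blocks, remainder 3297.
Within the partial block the first minute is 1800 frames and each further minute 1798, so 1 further minute boundary passed. Total skipped labels = 18 × 0 + 2 × 1 = 2.
Non-drop label index = 3297 + 2 = 3299; at 30 labels/s that is 00:01:49:29, i.e. DF 00:01:49;29.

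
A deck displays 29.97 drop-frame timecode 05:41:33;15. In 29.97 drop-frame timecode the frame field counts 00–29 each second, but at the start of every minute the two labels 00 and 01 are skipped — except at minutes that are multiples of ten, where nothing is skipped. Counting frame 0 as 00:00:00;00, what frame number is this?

Complete 10-minute blocks: 34, each 17982 frames → 611388.
Remaining 1 whole minute in the current block: 1800 + 0 × 1798 = 1800 frames.
Within the current minute: 33 × 30 + 15 − 2 = 1003 (labels ;00/;01 skipped at this minute). Total = 611388 + 1800 + 1003 = 614191.

614191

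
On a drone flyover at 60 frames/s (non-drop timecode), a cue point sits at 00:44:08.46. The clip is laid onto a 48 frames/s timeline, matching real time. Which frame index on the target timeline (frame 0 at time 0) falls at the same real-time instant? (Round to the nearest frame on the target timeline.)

Source frame index: (0×3600 + 44×60 + 8) × 60 + 46 = 158926.
Real time: 158926 / (60) = 79463/30 s.
Target frame: (79463/30) × (48) = 635704/5 ≈ 127140.800 → 127141.

frame 127141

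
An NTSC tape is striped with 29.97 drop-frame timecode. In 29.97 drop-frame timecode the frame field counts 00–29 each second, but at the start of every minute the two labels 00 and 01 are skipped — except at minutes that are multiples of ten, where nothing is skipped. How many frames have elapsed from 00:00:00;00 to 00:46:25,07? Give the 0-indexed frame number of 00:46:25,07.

As if non-drop at 30 labels/s: (0 × 3600 + 46 × 60 + 25) × 30 + 7 = 83557.
Minute boundaries passed: 46; those not divisible by 10: 46 − 4 = 42; dropped labels = 2 × 42 = 84.
Actual frame index = 83557 − 84 = 83473.

83473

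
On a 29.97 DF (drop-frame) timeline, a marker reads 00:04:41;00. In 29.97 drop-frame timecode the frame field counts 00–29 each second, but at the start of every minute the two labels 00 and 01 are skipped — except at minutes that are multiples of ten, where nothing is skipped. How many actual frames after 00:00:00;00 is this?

8422

As if non-drop at 30 labels/s: (0 × 3600 + 4 × 60 + 41) × 30 + 0 = 8430.
Minute boundaries passed: 4; those not divisible by 10: 4 − 0 = 4; dropped labels = 2 × 4 = 8.
Actual frame index = 8430 − 8 = 8422.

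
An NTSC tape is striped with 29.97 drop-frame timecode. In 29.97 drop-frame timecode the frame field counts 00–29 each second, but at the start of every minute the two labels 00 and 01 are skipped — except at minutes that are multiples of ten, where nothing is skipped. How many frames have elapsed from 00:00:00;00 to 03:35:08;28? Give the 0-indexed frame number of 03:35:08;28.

386880

Complete 10-minute blocks: 21, each 17982 frames → 377622.
Remaining 5 whole minutes in the current block: 1800 + 4 × 1798 = 8992 frames.
Within the current minute: 8 × 30 + 28 − 2 = 266 (labels ;00/;01 skipped at this minute). Total = 377622 + 8992 + 266 = 386880.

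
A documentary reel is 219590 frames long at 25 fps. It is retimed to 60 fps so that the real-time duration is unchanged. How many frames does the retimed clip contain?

Target frames = source frames × (target rate / source rate) = 219590 × (60)/(25) = 219590 × 12/5 = 527016.

527016 frames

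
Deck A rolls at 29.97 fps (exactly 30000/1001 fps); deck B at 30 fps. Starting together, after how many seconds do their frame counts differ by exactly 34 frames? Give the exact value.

17017/15 seconds

The gap grows by |30 − 30000/1001| = 30/1001 frames per second.
Time for a 34-frame gap: 34 ÷ (30/1001) = 17017/15 s.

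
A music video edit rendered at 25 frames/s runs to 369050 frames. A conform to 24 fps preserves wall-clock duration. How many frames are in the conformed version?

Target frames = source frames × (target rate / source rate) = 369050 × (24)/(25) = 369050 × 24/25 = 354288.

354288 frames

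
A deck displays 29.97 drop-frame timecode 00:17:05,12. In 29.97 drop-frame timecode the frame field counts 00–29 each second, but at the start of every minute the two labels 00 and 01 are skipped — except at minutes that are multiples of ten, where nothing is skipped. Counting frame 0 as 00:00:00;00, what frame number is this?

30730

As if non-drop at 30 labels/s: (0 × 3600 + 17 × 60 + 5) × 30 + 12 = 30762.
Minute boundaries passed: 17; those not divisible by 10: 17 − 1 = 16; dropped labels = 2 × 16 = 32.
Actual frame index = 30762 − 32 = 30730.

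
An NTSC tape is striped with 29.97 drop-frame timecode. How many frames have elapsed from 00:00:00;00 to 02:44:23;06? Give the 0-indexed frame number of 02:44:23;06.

Complete 10-minute blocks: 16, each 17982 frames → 287712.
Remaining 4 whole minutes in the current block: 1800 + 3 × 1798 = 7194 frames.
Within the current minute: 23 × 30 + 6 − 2 = 694 (labels ;00/;01 skipped at this minute). Total = 287712 + 7194 + 694 = 295600.

295600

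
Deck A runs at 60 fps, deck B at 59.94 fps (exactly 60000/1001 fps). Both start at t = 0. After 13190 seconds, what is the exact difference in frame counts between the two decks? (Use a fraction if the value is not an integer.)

791400/1001 frames

A emits 60 × 13190 = 791400 frames; B emits 60000/1001 × 13190 = 791400000/1001.
Difference = 791400/1001 frames (≈ 790.6094); B is behind A.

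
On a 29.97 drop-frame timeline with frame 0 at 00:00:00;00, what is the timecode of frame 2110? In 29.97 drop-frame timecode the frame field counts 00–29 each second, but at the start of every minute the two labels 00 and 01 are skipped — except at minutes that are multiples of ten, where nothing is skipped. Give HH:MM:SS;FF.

Each 10-minute DF block holds 10 × 60 × 30 − 9 × 2 = 17982 frames. 2110 ÷ 17982 → 0 full blocks, remainder 2110.
Within the partial block the first minute is 1800 frames and each further minute 1798, so 1 further minute boundary passed. Total skipped labels = 18 × 0 + 2 × 1 = 2.
Non-drop label index = 2110 + 2 = 2112; at 30 labels/s that is 00:01:10:12, i.e. DF 00:01:10;12.

00:01:10;12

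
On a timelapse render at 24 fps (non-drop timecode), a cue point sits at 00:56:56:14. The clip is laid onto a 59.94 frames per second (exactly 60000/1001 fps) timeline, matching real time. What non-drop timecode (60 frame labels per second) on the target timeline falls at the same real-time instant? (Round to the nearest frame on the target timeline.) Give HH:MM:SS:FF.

Source frame index: (0×3600 + 56×60 + 56) × 24 + 14 = 81998.
Real time: 81998 / (24) = 40999/12 s.
Target frame: (40999/12) × (60000/1001) = 29285000/143 ≈ 204790.210 → 204790.
At 60 labels/s: frame 204790 → 00:56:53:10.

00:56:53:10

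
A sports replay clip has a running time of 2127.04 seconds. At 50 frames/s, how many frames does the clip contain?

106352 frames

Frames = 2127.04 × 50 = 106352.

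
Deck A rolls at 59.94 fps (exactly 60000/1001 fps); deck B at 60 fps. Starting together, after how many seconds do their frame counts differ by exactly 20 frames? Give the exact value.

The gap grows by |60 − 60000/1001| = 60/1001 frames per second.
Time for a 20-frame gap: 20 ÷ (60/1001) = 1001/3 s.

1001/3 seconds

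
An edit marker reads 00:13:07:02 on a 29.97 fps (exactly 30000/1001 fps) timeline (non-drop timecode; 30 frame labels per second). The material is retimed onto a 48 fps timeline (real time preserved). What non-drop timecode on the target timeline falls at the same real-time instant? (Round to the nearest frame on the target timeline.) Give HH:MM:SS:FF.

00:13:07:41

Source frame index: (0×3600 + 13×60 + 7) × 30 + 2 = 23612.
Real time: 23612 / (30000/1001) = 5908903/7500 s.
Target frame: (5908903/7500) × (48) = 23635612/625 ≈ 37816.979 → 37817.
At 48 labels/s: frame 37817 → 00:13:07:41.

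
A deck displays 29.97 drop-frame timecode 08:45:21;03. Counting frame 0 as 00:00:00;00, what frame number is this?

As if non-drop at 30 labels/s: (8 × 3600 + 45 × 60 + 21) × 30 + 3 = 945633.
Minute boundaries passed: 525; those not divisible by 10: 525 − 52 = 473; dropped labels = 2 × 473 = 946.
Actual frame index = 945633 − 946 = 944687.

944687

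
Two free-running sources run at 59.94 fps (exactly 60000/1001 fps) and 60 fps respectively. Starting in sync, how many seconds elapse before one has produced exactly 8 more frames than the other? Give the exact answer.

2002/15 seconds

The gap grows by |60 − 60000/1001| = 60/1001 frames per second.
Time for a 8-frame gap: 8 ÷ (60/1001) = 2002/15 s.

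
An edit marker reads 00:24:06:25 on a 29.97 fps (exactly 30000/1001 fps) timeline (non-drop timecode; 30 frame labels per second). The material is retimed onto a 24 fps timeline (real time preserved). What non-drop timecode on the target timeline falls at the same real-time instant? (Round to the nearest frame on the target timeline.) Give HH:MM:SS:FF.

00:24:08:07

Source frame index: (0×3600 + 24×60 + 6) × 30 + 25 = 43405.
Real time: 43405 / (30000/1001) = 8689681/6000 s.
Target frame: (8689681/6000) × (24) = 8689681/250 ≈ 34758.724 → 34759.
At 24 labels/s: frame 34759 → 00:24:08:07.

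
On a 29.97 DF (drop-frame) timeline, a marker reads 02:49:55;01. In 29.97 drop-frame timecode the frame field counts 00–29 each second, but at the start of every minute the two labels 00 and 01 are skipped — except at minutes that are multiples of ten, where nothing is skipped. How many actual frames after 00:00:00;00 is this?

305545

As if non-drop at 30 labels/s: (2 × 3600 + 49 × 60 + 55) × 30 + 1 = 305851.
Minute boundaries passed: 169; those not divisible by 10: 169 − 16 = 153; dropped labels = 2 × 153 = 306.
Actual frame index = 305851 − 306 = 305545.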